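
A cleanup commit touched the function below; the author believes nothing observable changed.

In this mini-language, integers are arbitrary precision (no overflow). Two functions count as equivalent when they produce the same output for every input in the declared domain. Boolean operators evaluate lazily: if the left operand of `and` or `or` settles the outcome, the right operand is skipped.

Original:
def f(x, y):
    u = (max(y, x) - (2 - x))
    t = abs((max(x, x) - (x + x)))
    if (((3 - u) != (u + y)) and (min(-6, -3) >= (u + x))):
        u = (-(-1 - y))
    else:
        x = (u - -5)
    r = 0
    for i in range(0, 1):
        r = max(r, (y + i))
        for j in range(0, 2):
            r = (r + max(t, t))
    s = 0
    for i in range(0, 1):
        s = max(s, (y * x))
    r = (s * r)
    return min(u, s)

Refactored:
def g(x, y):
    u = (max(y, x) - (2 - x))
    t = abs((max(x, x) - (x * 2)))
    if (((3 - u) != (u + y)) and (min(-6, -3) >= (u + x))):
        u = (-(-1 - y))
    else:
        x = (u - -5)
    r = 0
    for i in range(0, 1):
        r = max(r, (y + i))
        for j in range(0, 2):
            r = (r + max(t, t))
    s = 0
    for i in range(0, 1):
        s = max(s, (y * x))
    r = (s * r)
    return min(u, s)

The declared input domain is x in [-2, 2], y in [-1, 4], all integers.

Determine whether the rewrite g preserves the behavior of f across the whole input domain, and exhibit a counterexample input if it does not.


Although constant usage differs; arithmetic usage differs, 30/30 inputs agree.
verdict: equivalent


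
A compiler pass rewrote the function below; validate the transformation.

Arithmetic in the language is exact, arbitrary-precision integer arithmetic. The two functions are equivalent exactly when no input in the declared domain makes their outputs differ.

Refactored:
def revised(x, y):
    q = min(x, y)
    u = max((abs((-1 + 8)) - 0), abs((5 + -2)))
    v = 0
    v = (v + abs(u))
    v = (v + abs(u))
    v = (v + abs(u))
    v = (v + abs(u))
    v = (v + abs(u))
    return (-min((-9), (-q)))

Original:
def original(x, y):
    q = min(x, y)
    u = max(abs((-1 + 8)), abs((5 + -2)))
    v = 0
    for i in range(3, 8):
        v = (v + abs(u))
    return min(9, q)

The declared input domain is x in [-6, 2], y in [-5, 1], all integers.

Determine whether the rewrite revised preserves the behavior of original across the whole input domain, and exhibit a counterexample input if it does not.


At x=-6, y=-5: original gives -6, revised gives 9.
verdict: not equivalent; witness: x=-6, y=-5


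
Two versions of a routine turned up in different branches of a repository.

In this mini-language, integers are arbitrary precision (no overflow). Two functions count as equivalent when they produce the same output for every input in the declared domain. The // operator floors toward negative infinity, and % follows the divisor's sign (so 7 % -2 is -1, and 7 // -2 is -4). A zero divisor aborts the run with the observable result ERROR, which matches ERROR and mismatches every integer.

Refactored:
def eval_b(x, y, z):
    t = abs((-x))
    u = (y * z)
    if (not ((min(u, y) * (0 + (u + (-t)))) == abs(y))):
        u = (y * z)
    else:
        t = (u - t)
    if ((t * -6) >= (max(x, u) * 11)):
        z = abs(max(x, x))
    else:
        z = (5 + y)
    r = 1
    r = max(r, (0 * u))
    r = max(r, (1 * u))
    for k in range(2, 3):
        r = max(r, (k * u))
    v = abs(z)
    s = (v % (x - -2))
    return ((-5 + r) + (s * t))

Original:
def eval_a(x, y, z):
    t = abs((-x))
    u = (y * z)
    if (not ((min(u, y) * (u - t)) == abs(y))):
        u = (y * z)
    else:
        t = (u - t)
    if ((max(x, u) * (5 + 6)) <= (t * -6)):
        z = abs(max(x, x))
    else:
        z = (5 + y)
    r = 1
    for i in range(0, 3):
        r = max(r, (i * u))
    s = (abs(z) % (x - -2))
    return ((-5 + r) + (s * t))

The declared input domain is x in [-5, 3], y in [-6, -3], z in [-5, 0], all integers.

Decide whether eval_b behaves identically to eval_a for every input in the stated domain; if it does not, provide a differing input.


Comparing the listings, the differences include: loop structure differs; comparison usage differs; min/max/abs usage differs; local variable names differ; arithmetic usage differs; constant usage differs; statement counts differ.
Spot check at x=0, y=-6, z=-4 — eval_a: t := 0 | u := 24 | (not ((min(u, y) * (u - t)) == abs(y))): true | u := 24 | ((max(x, u) * (5 + 6)) <= (t * -6)): false | z := -1 | r := 1 | iter i=0: | r := 1 | iter i=1: | r := 24 | iter i=2: | r := 48 | s := 1 | result 43. eval_b: t := 0 | u := 24 | (not ((min(u, y) * (0 + (u + (-t)))) == abs(y))): true | u := 24 | ((t * -6) >= (max(x, u) * 11)): false | z := -1 | r := 1 | r := 1 | r := 24 | iter k=2: | r := 48 | v := 1 | s := 1 | result 43. Both give 43.
Sweeping the whole domain (216 inputs) finds no disagreement.
verdict: equivalent


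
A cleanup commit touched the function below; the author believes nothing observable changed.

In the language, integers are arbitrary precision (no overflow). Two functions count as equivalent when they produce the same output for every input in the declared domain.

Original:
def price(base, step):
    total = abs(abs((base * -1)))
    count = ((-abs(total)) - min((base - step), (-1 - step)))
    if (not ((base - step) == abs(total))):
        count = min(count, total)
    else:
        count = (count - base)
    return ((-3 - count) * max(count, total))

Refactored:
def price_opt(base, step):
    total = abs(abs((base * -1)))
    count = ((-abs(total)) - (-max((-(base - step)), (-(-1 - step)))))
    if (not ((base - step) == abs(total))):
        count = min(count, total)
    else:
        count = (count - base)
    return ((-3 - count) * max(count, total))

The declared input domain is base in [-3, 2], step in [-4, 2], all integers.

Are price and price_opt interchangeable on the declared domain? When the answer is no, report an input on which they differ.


Side by side, the visible changes include: min/max/abs usage differs.
One worked example (base=-3, step=-2) — price: total=3, then count=-2, then (not ((base - step) == abs(total))) is true, then count=-2, then returns -3; price_opt: total=3, then count=-2, then (not ((base - step) == abs(total))) is true, then count=-2, then returns -3; agreement on -3.
Checked all 42 inputs in the declared domain: the outputs agree on every one.
verdict: equivalent


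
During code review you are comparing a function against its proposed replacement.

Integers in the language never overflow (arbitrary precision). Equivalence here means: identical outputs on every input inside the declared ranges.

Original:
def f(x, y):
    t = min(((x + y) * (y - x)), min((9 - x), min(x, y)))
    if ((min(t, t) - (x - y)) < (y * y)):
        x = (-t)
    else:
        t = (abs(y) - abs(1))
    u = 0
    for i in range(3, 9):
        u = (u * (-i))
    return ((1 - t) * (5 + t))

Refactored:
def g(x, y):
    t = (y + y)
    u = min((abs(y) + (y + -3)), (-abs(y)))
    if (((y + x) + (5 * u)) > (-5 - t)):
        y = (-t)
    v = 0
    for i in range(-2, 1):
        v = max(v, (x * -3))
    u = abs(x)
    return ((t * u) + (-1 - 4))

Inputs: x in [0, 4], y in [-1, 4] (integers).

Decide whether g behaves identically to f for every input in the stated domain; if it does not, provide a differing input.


On input x=0, y=-1, f returns 8 while g returns -5.
verdict: not equivalent; witness: x=0, y=-1


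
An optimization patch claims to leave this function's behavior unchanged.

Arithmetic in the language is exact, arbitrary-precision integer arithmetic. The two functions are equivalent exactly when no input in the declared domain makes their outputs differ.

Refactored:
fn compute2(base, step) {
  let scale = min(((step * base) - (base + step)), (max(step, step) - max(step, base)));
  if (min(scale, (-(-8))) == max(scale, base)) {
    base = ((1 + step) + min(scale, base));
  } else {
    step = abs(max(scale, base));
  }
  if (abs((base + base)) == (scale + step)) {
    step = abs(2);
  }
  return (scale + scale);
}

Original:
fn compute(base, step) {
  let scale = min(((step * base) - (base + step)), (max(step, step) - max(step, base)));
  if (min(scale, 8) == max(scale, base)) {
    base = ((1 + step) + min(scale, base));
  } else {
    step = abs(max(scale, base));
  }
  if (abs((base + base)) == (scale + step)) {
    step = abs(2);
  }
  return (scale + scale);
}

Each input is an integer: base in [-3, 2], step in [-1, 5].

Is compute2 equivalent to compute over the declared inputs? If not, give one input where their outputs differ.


Reading the diff, among the changes: same computation, different form.
Spot check at base=0, step=1 — compute: scale = -1; (min(scale, 8) == max(scale, base)) -> false; step = 0; (abs((base + base)) == (scale + step)) -> false; return -2. compute2: scale = -1; (min(scale, (-(-8))) == max(scale, base)) -> false; step = 0; (abs((base + base)) == (scale + step)) -> false; return -2. Both give -2.
Every one of the 42 inputs gives matching results.
verdict: equivalent


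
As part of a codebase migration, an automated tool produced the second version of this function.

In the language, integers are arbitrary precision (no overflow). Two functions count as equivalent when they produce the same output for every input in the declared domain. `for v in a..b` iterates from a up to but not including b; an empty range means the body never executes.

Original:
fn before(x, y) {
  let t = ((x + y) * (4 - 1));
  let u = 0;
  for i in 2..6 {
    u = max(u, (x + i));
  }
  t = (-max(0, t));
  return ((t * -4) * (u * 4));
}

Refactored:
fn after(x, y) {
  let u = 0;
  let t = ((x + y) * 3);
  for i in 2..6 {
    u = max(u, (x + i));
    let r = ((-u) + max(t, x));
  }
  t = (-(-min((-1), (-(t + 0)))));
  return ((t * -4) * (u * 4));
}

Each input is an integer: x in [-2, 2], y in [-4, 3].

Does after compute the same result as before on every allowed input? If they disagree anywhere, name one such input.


The rewrite breaks on x=-2, y=-4, where the results are 0 and 48.
before: t = -18; u = 0; [i=2]; u = 0; [i=3]; u = 1; [i=4]; u = 2; [i=5]; u = 3; t = 0; return 0
after: u = 0; t = -18; [i=2]; u = 0; r = -2; [i=3]; u = 1; r = -3; [i=4]; u = 2; r = -4; [i=5]; u = 3; r = -5; t = -1; return 48
verdict: not equivalent; witness: x=-2, y=-4


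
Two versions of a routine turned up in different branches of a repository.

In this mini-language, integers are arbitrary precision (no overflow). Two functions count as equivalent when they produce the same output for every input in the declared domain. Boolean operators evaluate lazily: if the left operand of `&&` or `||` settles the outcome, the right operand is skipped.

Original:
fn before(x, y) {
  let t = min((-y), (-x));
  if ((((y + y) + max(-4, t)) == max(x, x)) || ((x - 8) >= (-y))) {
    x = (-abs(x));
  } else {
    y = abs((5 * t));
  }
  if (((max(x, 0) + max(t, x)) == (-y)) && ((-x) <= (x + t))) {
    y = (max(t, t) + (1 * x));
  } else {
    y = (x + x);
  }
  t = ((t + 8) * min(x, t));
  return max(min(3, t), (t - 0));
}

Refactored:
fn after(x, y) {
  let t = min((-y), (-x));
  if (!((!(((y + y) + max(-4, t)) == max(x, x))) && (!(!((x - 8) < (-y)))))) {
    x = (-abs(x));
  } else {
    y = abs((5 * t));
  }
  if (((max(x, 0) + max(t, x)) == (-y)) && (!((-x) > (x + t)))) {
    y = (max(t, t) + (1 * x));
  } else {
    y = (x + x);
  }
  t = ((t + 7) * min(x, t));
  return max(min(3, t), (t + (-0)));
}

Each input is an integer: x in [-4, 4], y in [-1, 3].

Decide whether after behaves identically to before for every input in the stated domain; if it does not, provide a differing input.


The rewrite breaks on x=-4, y=-1, where the results are -36 and -32.
before: t becomes 1; next ((((y + y) + max(-4, t)) == max(x, x)) || ((x - 8) >= (-y))) evaluates to false; next y becomes 5; next (((max(x, 0) + max(t, x)) == (-y)) && ((-x) <= (x + t))) evaluates to false; next y becomes -8; next t becomes -36; next final value -36
after: t becomes 1; next (!((!(((y + y) + max(-4, t)) == max(x, x))) && (!(!((x - 8) < (-y)))))) evaluates to false; next y becomes 5; next (((max(x, 0) + max(t, x)) == (-y)) && (!((-x) > (x + t)))) evaluates to false; next y becomes -8; next t becomes -32; next final value -32
verdict: not equivalent; witness: x=-4, y=-1


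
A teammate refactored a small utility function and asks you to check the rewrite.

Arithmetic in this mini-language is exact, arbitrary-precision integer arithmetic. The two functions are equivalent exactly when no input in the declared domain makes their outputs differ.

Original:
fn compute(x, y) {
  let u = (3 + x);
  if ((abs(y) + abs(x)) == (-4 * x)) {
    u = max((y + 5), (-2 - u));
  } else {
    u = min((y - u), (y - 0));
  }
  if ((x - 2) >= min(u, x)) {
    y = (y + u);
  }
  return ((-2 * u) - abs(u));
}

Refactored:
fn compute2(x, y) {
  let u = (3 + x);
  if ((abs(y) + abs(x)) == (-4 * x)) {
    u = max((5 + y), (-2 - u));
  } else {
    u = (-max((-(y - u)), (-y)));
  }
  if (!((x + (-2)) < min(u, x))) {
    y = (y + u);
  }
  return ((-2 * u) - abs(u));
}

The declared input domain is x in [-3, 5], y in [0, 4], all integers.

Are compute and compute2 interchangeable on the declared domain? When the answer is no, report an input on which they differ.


Equivalent — the differences include min/max/abs usage differs; arithmetic usage differs; constant usage differs; boolean connective usage differs; comparison usage differs, yet no declared input distinguishes the two.
Tracing x=4, y=1: compute: u=7, then ((abs(y) + abs(x)) == (-4 * x)) is false, then u=-6, then ((x - 2) >= min(u, x)) is true, then y=-5, then returns 6 | compute2: u=7, then ((abs(y) + abs(x)) == (-4 * x)) is false, then u=-6, then (!((x + (-2)) < min(u, x))) is true, then y=-5, then returns 6 — matching result 6.
Across all 45 domain points the two functions coincide.
verdict: equivalent


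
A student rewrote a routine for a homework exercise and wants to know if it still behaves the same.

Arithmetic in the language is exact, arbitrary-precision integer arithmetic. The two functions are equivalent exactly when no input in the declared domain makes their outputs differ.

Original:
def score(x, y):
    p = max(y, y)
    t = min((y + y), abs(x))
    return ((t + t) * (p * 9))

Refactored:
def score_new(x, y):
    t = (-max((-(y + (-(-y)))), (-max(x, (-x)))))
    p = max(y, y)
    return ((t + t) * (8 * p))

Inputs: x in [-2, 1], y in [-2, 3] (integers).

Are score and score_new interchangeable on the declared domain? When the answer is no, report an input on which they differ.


Take x=-2, y=-2.
score: p = -2; t = -4; return 144
score_new: t = -4; p = -2; return 128
144 and 128 differ, so these are not the same function on this domain.
verdict: not equivalent; witness: x=-2, y=-2


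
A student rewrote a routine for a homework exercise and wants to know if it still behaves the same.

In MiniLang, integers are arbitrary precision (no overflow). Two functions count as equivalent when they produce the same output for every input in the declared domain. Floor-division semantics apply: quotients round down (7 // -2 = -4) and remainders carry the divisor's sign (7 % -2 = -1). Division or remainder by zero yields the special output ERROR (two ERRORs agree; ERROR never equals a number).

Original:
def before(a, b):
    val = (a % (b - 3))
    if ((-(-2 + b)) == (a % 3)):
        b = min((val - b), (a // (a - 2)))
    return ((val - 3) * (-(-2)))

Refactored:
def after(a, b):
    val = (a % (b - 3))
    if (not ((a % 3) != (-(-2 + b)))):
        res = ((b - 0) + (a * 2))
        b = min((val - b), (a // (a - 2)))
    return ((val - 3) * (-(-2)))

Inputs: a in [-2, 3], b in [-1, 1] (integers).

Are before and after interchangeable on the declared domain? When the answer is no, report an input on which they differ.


Equivalent — the differences include comparison usage differs; and local variable names differ; and constant usage differs; and statement counts differ; and boolean connective usage differs; and arithmetic usage differs, yet no declared input distinguishes the two.
Spot check at a=1, b=1 — before: val := -1 | ((-(-2 + b)) == (a % 3)): true | b := -2 | result -8. after: val := -1 | (not ((a % 3) != (-(-2 + b)))): true | res := 3 | b := -2 | result -8. Both give -8.
Every one of the 18 inputs gives matching results.
verdict: equivalent


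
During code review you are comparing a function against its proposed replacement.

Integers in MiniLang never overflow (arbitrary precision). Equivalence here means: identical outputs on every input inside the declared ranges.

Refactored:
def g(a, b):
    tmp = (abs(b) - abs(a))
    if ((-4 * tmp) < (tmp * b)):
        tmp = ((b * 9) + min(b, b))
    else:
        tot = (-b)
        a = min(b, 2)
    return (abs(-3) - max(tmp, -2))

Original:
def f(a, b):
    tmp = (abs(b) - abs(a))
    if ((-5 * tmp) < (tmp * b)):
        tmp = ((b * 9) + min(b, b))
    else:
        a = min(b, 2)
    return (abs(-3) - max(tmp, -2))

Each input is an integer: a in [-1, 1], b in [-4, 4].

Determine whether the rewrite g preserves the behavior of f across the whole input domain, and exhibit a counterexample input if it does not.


The rewrite breaks on a=-1, b=-4, where the results are 5 and 0.
f: tmp = 3; ((-5 * tmp) < (tmp * b)) -> true; tmp = -40; return 5
g: tmp = 3; ((-4 * tmp) < (tmp * b)) -> false; tot = 4; a = -4; return 0
verdict: not equivalent; witness: a=-1, b=-4


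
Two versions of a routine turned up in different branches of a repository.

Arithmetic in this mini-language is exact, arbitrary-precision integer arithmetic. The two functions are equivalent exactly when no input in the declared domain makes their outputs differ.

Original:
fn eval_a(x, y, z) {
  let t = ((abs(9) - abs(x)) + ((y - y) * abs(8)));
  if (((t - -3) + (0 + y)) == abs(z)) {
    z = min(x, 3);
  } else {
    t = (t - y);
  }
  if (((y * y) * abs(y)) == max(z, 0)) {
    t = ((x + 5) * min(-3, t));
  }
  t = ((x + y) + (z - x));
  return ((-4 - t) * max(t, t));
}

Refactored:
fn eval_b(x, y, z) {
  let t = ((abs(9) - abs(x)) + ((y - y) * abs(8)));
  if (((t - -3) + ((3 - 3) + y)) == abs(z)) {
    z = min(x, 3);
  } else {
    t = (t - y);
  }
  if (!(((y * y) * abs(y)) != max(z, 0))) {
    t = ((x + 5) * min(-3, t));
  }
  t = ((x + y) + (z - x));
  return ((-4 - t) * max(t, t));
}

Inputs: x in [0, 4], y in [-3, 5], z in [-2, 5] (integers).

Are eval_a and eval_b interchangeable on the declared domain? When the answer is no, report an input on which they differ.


Equivalent — the differences include comparison usage differs, plus constant usage differs, plus boolean connective usage differs, plus arithmetic usage differs, yet no declared input distinguishes the two.
As a probe, take x=1, y=3, z=1: eval_a runs t = 8; (((t - -3) + (0 + y)) == abs(z)) -> false; t = 5; (((y * y) * abs(y)) == max(z, 0)) -> false; t = 4; return -32; eval_b runs t = 8; (((t - -3) + ((3 - 3) + y)) == abs(z)) -> false; t = 5; (!(((y * y) * abs(y)) != max(z, 0))) -> false; t = 4; return -32; both end at -32.
Across all 360 domain points the two functions coincide.
verdict: equivalent


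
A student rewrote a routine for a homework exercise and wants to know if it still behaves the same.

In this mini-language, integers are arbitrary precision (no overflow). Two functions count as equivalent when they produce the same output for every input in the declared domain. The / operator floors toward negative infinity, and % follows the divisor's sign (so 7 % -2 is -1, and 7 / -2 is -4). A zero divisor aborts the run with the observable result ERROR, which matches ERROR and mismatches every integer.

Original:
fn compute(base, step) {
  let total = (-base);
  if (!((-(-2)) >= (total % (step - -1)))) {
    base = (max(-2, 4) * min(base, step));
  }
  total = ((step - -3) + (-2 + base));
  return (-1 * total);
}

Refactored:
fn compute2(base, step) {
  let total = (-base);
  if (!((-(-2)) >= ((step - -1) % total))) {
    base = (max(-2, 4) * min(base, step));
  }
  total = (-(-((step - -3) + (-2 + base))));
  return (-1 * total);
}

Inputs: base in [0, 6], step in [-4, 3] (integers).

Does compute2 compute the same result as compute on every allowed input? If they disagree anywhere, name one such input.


base=0, step=-4 yields 3 from compute but ERROR from compute2.
verdict: not equivalent; witness: base=0, step=-4


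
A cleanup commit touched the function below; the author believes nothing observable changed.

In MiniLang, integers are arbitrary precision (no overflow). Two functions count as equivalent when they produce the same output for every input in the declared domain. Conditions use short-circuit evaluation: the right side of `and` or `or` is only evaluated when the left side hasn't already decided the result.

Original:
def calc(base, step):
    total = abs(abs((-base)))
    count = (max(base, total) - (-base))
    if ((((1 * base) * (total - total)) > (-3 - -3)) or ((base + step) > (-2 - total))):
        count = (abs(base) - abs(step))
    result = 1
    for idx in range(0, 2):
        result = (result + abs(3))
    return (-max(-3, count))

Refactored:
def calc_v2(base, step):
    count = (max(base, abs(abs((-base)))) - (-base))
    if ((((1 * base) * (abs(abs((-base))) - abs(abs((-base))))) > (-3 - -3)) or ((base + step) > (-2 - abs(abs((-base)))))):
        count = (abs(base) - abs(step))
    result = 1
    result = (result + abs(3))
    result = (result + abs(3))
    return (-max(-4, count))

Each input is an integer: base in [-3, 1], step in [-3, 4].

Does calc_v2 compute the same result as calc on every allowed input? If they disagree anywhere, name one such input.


Try base=0, step=4.
calc: total becomes 0; next count becomes 0; next ((((1 * base) * (total - total)) > (-3 - -3)) or ((base + step) > (-2 - total))) evaluates to true; next count becomes -4; next result becomes 1; next at idx=0:; next result becomes 4; next at idx=1:; next result becomes 7; next final value 3
calc_v2: count becomes 0; next ((((1 * base) * (abs(abs((-base))) - abs(abs((-base))))) > (-3 - -3)) or ((base + step) > (-2 - abs(abs((-base)))))) evaluates to true; next count becomes -4; next result becomes 1; next result becomes 4; next result becomes 7; next final value 4
3 != 4, so the rewrite changes behavior.
verdict: not equivalent; witness: base=0, step=4


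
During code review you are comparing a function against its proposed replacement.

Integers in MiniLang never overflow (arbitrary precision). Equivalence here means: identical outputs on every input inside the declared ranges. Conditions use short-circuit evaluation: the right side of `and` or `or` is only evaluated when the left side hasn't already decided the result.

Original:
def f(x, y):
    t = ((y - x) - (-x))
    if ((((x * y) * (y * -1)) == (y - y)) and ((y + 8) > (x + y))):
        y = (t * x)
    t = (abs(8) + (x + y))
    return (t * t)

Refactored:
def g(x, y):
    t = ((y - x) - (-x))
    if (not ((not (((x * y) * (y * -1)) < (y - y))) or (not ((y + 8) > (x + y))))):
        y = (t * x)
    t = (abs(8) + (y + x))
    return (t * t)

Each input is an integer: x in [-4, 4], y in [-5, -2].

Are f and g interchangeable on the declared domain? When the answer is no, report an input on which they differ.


Consider the input x=0, y=-5.
f: t=-5, then ((((x * y) * (y * -1)) == (y - y)) and ((y + 8) > (x + y))) is true, then y=0, then t=8, then returns 64
g: t=-5, then (not ((not (((x * y) * (y * -1)) < (y - y))) or (not ((y + 8) > (x + y))))) is false, then t=3, then returns 9
64 against 9: the behavior changed.
verdict: not equivalent; witness: x=0, y=-5


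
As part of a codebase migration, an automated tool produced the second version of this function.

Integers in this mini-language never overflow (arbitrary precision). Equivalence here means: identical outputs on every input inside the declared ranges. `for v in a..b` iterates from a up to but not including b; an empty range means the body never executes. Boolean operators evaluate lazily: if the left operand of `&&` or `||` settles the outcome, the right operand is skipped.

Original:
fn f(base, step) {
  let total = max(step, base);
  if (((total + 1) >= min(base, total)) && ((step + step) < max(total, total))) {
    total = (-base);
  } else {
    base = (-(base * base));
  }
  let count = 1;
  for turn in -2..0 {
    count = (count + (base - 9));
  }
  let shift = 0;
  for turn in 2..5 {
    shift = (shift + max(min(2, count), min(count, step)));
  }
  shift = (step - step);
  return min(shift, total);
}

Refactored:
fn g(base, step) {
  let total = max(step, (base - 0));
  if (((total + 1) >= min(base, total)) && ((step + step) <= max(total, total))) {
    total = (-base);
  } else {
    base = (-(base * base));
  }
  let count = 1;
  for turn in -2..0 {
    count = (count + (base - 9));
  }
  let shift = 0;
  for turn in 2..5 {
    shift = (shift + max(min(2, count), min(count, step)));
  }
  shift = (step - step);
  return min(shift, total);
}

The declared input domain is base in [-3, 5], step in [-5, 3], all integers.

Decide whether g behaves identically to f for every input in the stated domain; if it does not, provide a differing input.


Try base=2, step=1.
f: total := 2 | (((total + 1) >= min(base, total)) && ((step + step) < max(total, total))): false | base := -4 | count := 1 | iter turn=-2: | count := -12 | iter turn=-1: | count := -25 | shift := 0 | iter turn=2: | shift := -25 | iter turn=3: | shift := -50 | iter turn=4: | shift := -75 | shift := 0 | result 0
g: total := 2 | (((total + 1) >= min(base, total)) && ((step + step) <= max(total, total))): true | total := -2 | count := 1 | iter turn=-2: | count := -6 | iter turn=-1: | count := -13 | shift := 0 | iter turn=2: | shift := -13 | iter turn=3: | shift := -26 | iter turn=4: | shift := -39 | shift := 0 | result -2
0 and -2 differ, so these are not the same function on this domain.
verdict: not equivalent; witness: base=2, step=1


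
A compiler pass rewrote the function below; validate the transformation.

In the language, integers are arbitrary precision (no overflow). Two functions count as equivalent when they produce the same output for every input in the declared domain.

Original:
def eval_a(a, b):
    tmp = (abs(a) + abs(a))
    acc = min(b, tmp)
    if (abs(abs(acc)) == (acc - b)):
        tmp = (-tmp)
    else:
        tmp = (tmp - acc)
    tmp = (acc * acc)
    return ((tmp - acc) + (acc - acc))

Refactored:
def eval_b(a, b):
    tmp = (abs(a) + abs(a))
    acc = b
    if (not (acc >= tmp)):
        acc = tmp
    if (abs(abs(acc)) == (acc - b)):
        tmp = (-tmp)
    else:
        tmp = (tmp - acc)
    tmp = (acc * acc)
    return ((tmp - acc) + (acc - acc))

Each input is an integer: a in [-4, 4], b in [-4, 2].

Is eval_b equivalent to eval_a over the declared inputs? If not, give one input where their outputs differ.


Take a=-4, b=-4.
eval_a: tmp = 8; acc = -4; (abs(abs(acc)) == (acc - b)) -> false; tmp = 12; tmp = 16; return 20
eval_b: tmp = 8; acc = -4; (not (acc >= tmp)) -> true; acc = 8; (abs(abs(acc)) == (acc - b)) -> false; tmp = 0; tmp = 64; return 56
20 != 56, so the rewrite changes behavior.
verdict: not equivalent; witness: a=-4, b=-4


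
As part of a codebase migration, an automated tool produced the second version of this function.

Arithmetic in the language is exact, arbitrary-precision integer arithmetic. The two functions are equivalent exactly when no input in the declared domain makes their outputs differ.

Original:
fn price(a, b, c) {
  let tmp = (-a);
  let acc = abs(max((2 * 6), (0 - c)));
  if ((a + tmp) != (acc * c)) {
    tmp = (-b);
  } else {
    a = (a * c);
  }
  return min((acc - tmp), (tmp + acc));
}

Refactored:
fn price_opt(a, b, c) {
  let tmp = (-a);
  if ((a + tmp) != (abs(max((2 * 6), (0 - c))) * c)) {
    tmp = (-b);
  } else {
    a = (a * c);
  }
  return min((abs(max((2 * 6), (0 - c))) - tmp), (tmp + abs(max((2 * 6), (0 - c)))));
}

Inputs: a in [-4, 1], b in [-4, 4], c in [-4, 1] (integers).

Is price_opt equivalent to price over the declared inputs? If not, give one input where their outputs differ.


Behavior is preserved: although min/max/abs usage differs, and statement counts differ, and constant usage differs, and arithmetic usage differs, and local variable names differ, the outputs never diverge.
As a probe, take a=-4, b=-1, c=-1: price runs tmp = 4; acc = 12; ((a + tmp) != (acc * c)) -> true; tmp = 1; return 11; price_opt runs tmp = 4; ((a + tmp) != (abs(max((2 * 6), (0 - c))) * c)) -> true; tmp = 1; return 11; both end at 11.
An exhaustive pass over the 324 declared inputs shows identical outputs.
verdict: equivalent


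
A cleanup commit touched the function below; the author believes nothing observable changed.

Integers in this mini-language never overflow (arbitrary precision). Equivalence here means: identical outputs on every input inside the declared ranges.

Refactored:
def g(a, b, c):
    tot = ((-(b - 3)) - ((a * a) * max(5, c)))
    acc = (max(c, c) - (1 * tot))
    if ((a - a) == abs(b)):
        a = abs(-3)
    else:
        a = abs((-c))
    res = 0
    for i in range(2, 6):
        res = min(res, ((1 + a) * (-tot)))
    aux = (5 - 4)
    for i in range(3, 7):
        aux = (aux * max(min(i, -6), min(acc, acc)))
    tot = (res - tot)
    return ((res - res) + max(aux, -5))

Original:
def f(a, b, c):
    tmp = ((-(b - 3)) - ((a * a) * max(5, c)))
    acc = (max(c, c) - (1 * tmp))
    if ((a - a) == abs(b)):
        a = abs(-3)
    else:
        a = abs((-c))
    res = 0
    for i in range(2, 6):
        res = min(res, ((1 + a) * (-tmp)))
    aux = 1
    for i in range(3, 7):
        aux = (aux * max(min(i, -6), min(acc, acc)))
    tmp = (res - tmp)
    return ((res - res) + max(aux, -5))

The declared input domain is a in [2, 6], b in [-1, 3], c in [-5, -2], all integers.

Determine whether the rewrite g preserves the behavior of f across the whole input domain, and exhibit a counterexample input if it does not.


The two are interchangeable: arithmetic usage differs; also local variable names differ; also constant usage differs, and every declared input agrees.
Spot check at a=3, b=1, c=-3 — f: tmp = -43; acc = 40; ((a - a) == abs(b)) -> false; a = 3; res = 0; [i=2]; res = 0; [i=3]; res = 0; [i=4]; res = 0; [i=5]; res = 0; aux = 1; [i=3]; aux = 40; [i=4]; aux = 1600; [i=5]; aux = 64000; [i=6]; aux = 2560000; tmp = 43; return 2560000. g: tot = -43; acc = 40; ((a - a) == abs(b)) -> false; a = 3; res = 0; [i=2]; res = 0; [i=3]; res = 0; [i=4]; res = 0; [i=5]; res = 0; aux = 1; [i=3]; aux = 40; [i=4]; aux = 1600; [i=5]; aux = 64000; [i=6]; aux = 2560000; tot = 43; return 2560000. Both give 2560000.
Every one of the 100 inputs gives matching results.
verdict: equivalent


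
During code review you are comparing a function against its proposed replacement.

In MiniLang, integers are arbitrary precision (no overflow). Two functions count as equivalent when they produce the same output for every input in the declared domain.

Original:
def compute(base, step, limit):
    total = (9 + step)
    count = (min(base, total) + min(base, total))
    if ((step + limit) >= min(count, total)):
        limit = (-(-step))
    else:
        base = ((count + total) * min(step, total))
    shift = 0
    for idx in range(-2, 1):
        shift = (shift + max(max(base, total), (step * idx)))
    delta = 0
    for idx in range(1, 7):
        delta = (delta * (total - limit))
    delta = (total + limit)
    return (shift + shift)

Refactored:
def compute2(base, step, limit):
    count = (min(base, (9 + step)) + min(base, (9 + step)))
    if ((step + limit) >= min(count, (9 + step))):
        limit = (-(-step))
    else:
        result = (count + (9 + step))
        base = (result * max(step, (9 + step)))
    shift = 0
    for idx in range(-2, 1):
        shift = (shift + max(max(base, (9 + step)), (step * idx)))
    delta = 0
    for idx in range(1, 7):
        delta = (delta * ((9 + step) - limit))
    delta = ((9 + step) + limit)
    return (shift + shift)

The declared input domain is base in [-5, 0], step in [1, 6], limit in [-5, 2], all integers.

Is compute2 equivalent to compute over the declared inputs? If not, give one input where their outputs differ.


These are not equivalent — on base=-1, step=1, limit=-5 the outputs split (60 vs 480).
compute: total = 10; count = -2; ((step + limit) >= min(count, total)) -> false; base = 8; shift = 0; [idx=-2]; shift = 10; [idx=-1]; shift = 20; [idx=0]; shift = 30; delta = 0; [idx=1]; delta = 0; [idx=2]; delta = 0; [idx=3]; delta = 0; [idx=4]; delta = 0; [idx=5]; delta = 0; [idx=6]; delta = 0; delta = 5; return 60
compute2: count = -2; ((step + limit) >= min(count, (9 + step))) -> false; result = 8; base = 80; shift = 0; [idx=-2]; shift = 80; [idx=-1]; shift = 160; [idx=0]; shift = 240; delta = 0; [idx=1]; delta = 0; [idx=2]; delta = 0; [idx=3]; delta = 0; [idx=4]; delta = 0; [idx=5]; delta = 0; [idx=6]; delta = 0; delta = 5; return 480
verdict: not equivalent; witness: base=-1, step=1, limit=-5


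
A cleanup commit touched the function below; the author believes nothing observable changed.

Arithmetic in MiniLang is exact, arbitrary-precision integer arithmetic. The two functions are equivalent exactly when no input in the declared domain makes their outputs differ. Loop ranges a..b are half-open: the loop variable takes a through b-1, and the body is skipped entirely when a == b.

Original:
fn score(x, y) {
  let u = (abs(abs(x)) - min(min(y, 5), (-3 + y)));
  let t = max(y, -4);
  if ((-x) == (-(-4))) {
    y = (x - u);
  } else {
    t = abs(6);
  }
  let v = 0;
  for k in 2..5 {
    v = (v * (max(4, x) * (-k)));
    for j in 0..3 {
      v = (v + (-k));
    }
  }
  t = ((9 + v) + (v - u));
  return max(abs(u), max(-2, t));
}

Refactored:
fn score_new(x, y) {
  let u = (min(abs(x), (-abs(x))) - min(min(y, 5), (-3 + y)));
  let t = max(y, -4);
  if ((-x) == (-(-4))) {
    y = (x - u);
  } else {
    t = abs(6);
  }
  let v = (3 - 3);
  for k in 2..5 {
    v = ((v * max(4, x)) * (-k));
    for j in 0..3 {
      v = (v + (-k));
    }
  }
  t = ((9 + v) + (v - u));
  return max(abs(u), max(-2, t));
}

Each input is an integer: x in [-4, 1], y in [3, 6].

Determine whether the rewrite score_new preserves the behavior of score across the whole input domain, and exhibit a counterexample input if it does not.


Not equivalent: x=-4, y=4 separates them (3 vs 5).
score: u = 3; t = 4; ((-x) == (-(-4))) -> true; y = -7; v = 0; [k=2]; v = 0; [j=0]; v = -2; [j=1]; v = -4; [j=2]; v = -6; [k=3]; v = 72; [j=0]; v = 69; [j=1]; v = 66; [j=2]; v = 63; [k=4]; v = -1008; [j=0]; v = -1012; [j=1]; v = -1016; [j=2]; v = -1020; t = -2034; return 3
score_new: u = -5; t = 4; ((-x) == (-(-4))) -> true; y = 1; v = 0; [k=2]; v = 0; [j=0]; v = -2; [j=1]; v = -4; [j=2]; v = -6; [k=3]; v = 72; [j=0]; v = 69; [j=1]; v = 66; [j=2]; v = 63; [k=4]; v = -1008; [j=0]; v = -1012; [j=1]; v = -1016; [j=2]; v = -1020; t = -2026; return 5
verdict: not equivalent; witness: x=-4, y=4


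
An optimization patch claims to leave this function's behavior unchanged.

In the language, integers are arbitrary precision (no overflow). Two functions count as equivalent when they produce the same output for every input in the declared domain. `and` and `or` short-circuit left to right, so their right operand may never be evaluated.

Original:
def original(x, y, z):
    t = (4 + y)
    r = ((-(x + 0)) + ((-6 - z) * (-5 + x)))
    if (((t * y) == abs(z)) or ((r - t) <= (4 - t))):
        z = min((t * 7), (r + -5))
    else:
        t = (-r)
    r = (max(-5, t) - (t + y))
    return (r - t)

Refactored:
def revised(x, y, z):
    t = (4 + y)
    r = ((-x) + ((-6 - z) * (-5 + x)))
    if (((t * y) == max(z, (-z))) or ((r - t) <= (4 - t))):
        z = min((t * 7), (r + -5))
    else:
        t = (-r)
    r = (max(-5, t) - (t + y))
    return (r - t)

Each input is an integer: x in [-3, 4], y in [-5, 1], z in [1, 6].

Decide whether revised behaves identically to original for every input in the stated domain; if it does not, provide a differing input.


The two versions differ — the changes include constant usage differs; arithmetic usage differs; min/max/abs usage differs.
Tracing x=-3, y=1, z=2: original: t = 5; r = 67; (((t * y) == abs(z)) or ((r - t) <= (4 - t))) -> false; t = -67; r = 61; return 128 | revised: t = 5; r = 67; (((t * y) == max(z, (-z))) or ((r - t) <= (4 - t))) -> false; t = -67; r = 61; return 128 — matching result 128.
Across all 336 domain points the two functions coincide.
verdict: equivalent


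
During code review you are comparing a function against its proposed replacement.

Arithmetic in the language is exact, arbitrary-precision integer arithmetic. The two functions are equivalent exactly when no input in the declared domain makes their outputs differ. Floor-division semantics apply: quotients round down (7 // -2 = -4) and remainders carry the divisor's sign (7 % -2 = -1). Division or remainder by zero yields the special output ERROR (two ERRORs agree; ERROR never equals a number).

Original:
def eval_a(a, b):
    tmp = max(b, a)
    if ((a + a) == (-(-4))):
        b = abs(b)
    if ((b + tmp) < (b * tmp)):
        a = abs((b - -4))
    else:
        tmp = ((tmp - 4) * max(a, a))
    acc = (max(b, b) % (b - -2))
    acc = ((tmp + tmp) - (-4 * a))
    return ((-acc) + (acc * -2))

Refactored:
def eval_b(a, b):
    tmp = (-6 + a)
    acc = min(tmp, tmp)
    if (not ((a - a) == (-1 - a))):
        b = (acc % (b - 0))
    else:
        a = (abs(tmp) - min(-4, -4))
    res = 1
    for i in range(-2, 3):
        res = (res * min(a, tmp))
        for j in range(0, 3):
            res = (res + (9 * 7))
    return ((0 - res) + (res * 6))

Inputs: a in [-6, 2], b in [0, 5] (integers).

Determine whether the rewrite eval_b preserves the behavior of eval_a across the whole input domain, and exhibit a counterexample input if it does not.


The rewrite breaks on a=-6, b=0, where the results are -72 and ERROR.
eval_a: tmp := 0 | ((a + a) == (-(-4))): false | ((b + tmp) < (b * tmp)): false | tmp := 24 | acc := 0 | acc := 24 | result -72
eval_b: tmp := -12 | acc := -12 | (not ((a - a) == (-1 - a))): true | divide-by-zero, output ERROR
verdict: not equivalent; witness: a=-6, b=0


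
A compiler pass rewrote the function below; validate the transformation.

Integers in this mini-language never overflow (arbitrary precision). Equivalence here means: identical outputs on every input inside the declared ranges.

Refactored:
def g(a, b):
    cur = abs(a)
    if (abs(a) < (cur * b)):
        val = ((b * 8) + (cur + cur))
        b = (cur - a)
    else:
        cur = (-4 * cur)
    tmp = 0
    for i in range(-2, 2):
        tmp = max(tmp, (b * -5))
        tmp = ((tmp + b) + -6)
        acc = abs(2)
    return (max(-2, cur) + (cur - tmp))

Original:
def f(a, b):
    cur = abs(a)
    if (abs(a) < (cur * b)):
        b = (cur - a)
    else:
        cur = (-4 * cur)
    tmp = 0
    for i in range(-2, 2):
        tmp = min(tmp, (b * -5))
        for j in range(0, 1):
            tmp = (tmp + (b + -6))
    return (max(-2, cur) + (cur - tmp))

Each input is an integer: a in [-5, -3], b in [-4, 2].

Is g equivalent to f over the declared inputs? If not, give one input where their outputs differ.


There is a counterexample at a=-5, b=-4: 18 on one side, -32 on the other.
f: cur=5, then (abs(a) < (cur * b)) is false, then cur=-20, then tmp=0, then (i=-2), then tmp=0, then (j=0), then tmp=-10, then (i=-1), then tmp=-10, then (j=0), then tmp=-20, then (i=0), then tmp=-20, then (j=0), then tmp=-30, then (i=1), then tmp=-30, then (j=0), then tmp=-40, then returns 18
g: cur=5, then (abs(a) < (cur * b)) is false, then cur=-20, then tmp=0, then (i=-2), then tmp=20, then tmp=10, then acc=2, then (i=-1), then tmp=20, then tmp=10, then acc=2, then (i=0), then tmp=20, then tmp=10, then acc=2, then (i=1), then tmp=20, then tmp=10, then acc=2, then returns -32
verdict: not equivalent; witness: a=-5, b=-4


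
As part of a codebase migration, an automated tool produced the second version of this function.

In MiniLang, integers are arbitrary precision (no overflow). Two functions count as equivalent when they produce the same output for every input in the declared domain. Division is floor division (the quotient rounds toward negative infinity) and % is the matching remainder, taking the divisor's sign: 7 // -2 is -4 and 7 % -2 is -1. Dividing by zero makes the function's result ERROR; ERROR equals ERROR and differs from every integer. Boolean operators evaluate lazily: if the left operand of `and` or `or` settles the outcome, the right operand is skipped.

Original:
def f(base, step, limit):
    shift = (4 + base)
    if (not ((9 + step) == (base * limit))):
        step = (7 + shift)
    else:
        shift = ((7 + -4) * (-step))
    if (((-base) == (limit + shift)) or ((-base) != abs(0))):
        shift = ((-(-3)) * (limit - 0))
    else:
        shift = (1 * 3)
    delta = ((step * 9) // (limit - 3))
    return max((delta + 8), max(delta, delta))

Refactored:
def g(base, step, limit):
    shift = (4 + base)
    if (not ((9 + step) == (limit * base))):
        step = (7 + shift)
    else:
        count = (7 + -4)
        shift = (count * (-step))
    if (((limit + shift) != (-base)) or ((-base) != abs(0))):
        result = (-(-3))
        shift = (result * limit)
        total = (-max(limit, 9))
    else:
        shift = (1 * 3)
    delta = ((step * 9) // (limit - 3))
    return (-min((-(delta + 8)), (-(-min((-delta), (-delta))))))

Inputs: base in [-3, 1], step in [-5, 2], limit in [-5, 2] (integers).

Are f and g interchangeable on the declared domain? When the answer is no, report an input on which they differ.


The suspicious-looking change has no observable effect anywhere in the declared ranges.
As a probe, take base=-2, step=1, limit=-1: f runs shift=2, then (not ((9 + step) == (base * limit))) is true, then step=9, then (((-base) == (limit + shift)) or ((-base) != abs(0))) is true, then shift=-3, then delta=-21, then returns -13; g runs shift=2, then (not ((9 + step) == (limit * base))) is true, then step=9, then (((limit + shift) != (-base)) or ((-base) != abs(0))) is true, then result=3, then shift=-3, then total=-9, then delta=-21, then returns -13; both end at -13.
An exhaustive pass over the 320 declared inputs shows identical outputs.
verdict: equivalent
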